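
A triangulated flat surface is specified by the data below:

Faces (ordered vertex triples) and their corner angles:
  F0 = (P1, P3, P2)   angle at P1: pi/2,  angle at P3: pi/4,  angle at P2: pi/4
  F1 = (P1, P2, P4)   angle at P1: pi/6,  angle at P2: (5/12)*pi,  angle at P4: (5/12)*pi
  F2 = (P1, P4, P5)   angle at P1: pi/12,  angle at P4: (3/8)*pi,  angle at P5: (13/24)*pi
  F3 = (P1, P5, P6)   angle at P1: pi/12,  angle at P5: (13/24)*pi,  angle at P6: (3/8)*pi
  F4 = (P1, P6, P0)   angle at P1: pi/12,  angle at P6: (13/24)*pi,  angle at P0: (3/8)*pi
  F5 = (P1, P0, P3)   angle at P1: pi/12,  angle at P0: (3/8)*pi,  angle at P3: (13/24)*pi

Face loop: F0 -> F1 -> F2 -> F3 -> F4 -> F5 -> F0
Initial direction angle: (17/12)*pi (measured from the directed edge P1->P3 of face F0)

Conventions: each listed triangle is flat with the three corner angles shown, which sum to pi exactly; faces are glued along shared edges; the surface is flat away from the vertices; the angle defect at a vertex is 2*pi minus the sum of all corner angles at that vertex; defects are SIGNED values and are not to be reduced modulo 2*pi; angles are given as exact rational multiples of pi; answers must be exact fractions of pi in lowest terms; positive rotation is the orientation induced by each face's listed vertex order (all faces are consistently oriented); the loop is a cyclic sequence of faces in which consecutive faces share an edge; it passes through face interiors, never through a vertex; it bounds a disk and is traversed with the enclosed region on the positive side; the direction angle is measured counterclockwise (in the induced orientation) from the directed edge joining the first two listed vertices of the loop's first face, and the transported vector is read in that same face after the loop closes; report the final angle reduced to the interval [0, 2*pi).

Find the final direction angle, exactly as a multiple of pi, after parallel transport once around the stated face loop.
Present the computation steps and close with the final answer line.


enclosed vertex P1: corner angles sum to pi, defect = 2*pi - pi = pi
transport around the loop rotates by the sum of enclosed defects; add to the initial angle mod 2*pi
final angle = (17/12)*pi + pi = (5/12)*pi (mod 2*pi)

Answer: final direction angle = (5/12)*pi


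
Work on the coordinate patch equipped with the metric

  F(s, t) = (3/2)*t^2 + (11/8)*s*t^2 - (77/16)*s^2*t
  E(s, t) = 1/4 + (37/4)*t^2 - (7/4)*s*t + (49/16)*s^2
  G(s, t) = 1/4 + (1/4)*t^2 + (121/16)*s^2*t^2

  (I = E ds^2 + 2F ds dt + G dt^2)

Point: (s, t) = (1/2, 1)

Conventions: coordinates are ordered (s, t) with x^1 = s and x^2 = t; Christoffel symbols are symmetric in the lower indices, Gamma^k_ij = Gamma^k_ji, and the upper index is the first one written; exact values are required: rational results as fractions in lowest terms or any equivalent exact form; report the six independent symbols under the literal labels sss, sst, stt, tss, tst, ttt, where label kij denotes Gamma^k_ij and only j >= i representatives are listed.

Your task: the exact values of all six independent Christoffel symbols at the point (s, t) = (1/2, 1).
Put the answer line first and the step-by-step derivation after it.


Answer: Gamma_sss = 3101/4888, Gamma_sst = 3947/4888, Gamma_stt = -811/4888, Gamma_tss = -236915/43992, Gamma_tst = 54955/43992, Gamma_ttt = 42397/43992

E = 601/64, F = 63/64, G = 153/64 at the point
E_s = 21/16, E_t = 141/8, F_s = -55/16, F_t = 203/64, G_s = 121/16, G_t = 137/32
EG - F^2 = 5499/256;  g^inv = (256/5499) * [[153/64, -63/64], [-63/64, 601/64]]
first-kind symbols [ij,l] = (1/2)(d_i g_jl + d_j g_il - d_l g_ij): [ss,s] = E_s/2 = 21/32, [ss,t] = F_s - E_t/2 = -49/4, [st,s] = E_t/2 = 141/16, [st,t] = G_s/2 = 121/32, [tt,s] = F_t - G_s/2 = -39/64, [tt,t] = G_t/2 = 137/64
Gamma^s_ij = (G*[ij,s] - F*[ij,t])/(EG - F^2), Gamma^t_ij = (E*[ij,t] - F*[ij,s])/(EG - F^2)


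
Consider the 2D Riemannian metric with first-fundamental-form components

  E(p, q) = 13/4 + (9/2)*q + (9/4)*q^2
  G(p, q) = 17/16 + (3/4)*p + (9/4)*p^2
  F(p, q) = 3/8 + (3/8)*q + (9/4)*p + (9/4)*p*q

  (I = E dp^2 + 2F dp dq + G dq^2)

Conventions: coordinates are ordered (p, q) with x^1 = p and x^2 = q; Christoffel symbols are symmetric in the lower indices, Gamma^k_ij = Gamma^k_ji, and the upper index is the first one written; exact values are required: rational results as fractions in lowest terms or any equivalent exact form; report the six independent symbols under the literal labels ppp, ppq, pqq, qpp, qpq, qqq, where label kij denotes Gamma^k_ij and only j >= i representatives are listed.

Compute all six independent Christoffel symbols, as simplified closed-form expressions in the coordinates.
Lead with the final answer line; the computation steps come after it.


Answer: Gamma_ppp = 0, Gamma_ppq = (36*q + 36)/(36*p^2 + 12*p + 36*q^2 + 72*q + 53), Gamma_pqq = 0, Gamma_qpp = 0, Gamma_qpq = (36*p + 6)/(36*p^2 + 12*p + 36*q^2 + 72*q + 53), Gamma_qqq = 0

E = 13/4 + (9/2)*q + (9/4)*q^2; F = 3/8 + (3/8)*q + (9/4)*p + (9/4)*p*q; G = 17/16 + (3/4)*p + (9/4)*p^2
Gamma^k_ij = (1/2) g^{kl} (d_i g_jl + d_j g_il - d_l g_ij), with g^inv = (1/(EG-F^2)) [[G, -F], [-F, E]]
first partials: E_p = 0, E_q = 9/2 + (9/2)*q, F_p = 9/4 + (9/4)*q, F_q = 3/8 + (9/4)*p, G_p = 3/4 + (9/2)*p, G_q = 0
D = EG - F^2 = 53/16 + (9/2)*q + (3/4)*p + (9/4)*q^2 + (9/4)*p^2
expanded: Gamma^p_pp = (G E_p - 2F F_p + F E_q)/(2D), Gamma^p_pq = (G E_q - F G_p)/(2D), Gamma^p_qq = (2G F_q - G G_p - F G_q)/(2D), Gamma^q_pp = (2E F_p - E E_q - F E_p)/(2D), Gamma^q_pq = (E G_p - F E_q)/(2D), Gamma^q_qq = (E G_q - 2F F_q + F G_p)/(2D); substitute and cancel common factors


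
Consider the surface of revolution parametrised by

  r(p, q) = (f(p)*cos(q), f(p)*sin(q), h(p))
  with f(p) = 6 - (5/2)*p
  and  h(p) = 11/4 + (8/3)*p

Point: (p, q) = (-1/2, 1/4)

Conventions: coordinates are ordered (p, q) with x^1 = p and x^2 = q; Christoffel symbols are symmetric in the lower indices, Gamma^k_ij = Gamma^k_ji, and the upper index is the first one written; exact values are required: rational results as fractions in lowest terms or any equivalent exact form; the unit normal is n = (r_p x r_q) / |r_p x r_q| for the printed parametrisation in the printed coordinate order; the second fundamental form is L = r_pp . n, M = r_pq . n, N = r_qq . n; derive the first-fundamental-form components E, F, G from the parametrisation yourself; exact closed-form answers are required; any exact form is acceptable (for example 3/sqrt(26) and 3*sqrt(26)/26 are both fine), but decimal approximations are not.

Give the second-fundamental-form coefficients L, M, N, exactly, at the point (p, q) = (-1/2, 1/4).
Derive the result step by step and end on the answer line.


f = 29/4, f' = -5/2, f'' = 0, h' = 8/3, h'' = 0
E = 481/36, F = 0, G = 841/16; answer radicand W^2 = 481/36
unnormalised second-form numerators: l = 0, m = 0, n = 58/3; L = l/sqrt(481/36), and similarly M = m/sqrt(W^2), N = n/sqrt(W^2)

Answer: L = 0, M = 0, N = 116*sqrt(481)/481


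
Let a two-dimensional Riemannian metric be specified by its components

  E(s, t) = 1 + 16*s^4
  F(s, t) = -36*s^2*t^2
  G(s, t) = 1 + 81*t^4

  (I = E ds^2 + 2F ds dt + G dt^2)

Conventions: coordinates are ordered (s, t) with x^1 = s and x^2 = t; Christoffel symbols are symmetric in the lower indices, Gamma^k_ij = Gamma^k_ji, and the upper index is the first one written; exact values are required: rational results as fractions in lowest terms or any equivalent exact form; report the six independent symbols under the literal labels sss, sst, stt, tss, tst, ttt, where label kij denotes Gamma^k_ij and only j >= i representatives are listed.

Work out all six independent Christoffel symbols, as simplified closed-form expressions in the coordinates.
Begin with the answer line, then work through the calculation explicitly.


Answer: Gamma_sss = 32*s^3/(16*s^4 + 81*t^4 + 1), Gamma_sst = 0, Gamma_stt = -72*s^2*t/(16*s^4 + 81*t^4 + 1), Gamma_tss = -72*s*t^2/(16*s^4 + 81*t^4 + 1), Gamma_tst = 0, Gamma_ttt = 162*t^3/(16*s^4 + 81*t^4 + 1)

E = 1 + 16*s^4; F = -36*s^2*t^2; G = 1 + 81*t^4
Gamma^k_ij = (1/2) g^{kl} (d_i g_jl + d_j g_il - d_l g_ij), with g^inv = (1/(EG-F^2)) [[G, -F], [-F, E]]
first partials: E_s = 64*s^3, E_t = 0, F_s = -72*s*t^2, F_t = -72*s^2*t, G_s = 0, G_t = 324*t^3
D = EG - F^2 = 1 + 81*t^4 + 16*s^4
expanded: Gamma^s_ss = (G E_s - 2F F_s + F E_t)/(2D), Gamma^s_st = (G E_t - F G_s)/(2D), Gamma^s_tt = (2G F_t - G G_s - F G_t)/(2D), Gamma^t_ss = (2E F_s - E E_t - F E_s)/(2D), Gamma^t_st = (E G_s - F E_t)/(2D), Gamma^t_tt = (E G_t - 2F F_t + F G_s)/(2D); substitute and cancel common factors


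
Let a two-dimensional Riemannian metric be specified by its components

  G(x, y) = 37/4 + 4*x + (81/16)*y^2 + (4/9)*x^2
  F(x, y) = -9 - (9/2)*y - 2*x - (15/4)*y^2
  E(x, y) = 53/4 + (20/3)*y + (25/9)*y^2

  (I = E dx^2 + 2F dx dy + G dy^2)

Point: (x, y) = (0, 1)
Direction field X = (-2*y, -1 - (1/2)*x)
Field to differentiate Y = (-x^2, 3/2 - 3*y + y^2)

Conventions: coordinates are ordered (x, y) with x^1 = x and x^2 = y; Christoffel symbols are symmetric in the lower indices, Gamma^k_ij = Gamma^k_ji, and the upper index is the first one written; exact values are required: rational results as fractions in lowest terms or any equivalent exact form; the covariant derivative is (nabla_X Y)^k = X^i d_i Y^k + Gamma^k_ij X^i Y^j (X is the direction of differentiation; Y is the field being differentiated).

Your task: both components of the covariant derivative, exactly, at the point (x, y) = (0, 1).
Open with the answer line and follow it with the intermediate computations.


Answer: (nabla_X Y)^x = 75389/31394, (nabla_X Y)^y = 132195/31394

E = 817/36, F = -69/4, G = 229/16 at the point
E_x = 0, E_y = 110/9, F_x = -2, F_y = -12, G_x = 4, G_y = 81/8
EG - F^2 = 15697/576;  g^inv = (576/15697) * [[229/16, 69/4], [69/4, 817/36]]
first-kind symbols [ij,l] = (1/2)(d_i g_jl + d_j g_il - d_l g_ij): [xx,x] = E_x/2 = 0, [xx,y] = F_x - E_y/2 = -73/9, [xy,x] = E_y/2 = 55/9, [xy,y] = G_x/2 = 2, [yy,x] = F_y - G_x/2 = -14, [yy,y] = G_y/2 = 81/16
Gamma^x_ij = (G*[ij,x] - F*[ij,y])/(EG - F^2), Gamma^y_ij = (E*[ij,y] - F*[ij,x])/(EG - F^2)
Gamma_xxx = -80592/15697, Gamma_xxy = 70252/15697, Gamma_xyy = -65115/15697, Gamma_yxx = -954256/141273, Gamma_yxy = 86864/15697, Gamma_yyy = -72927/15697
X = (-2, -1), Y = (0, -1/2) at the point


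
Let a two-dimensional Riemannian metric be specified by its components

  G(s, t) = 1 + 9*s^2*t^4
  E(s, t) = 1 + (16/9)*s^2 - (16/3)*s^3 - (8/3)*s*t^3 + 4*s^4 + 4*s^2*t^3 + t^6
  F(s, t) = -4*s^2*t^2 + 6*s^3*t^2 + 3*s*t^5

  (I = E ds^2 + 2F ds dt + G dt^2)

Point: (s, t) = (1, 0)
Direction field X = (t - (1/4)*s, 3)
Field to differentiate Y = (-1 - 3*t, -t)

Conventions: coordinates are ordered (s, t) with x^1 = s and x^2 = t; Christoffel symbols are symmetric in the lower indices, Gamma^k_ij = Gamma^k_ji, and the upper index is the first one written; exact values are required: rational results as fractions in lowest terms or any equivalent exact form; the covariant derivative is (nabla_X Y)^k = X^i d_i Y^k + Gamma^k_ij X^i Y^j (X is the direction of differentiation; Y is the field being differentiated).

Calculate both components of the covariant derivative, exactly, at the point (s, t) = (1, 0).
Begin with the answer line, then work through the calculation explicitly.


Answer: (nabla_X Y)^s = -113/13, (nabla_X Y)^t = -3

E = 13/9, F = 0, G = 1 at the point
E_s = 32/9, E_t = 0, F_s = 0, F_t = 0, G_s = 0, G_t = 0
EG - F^2 = 13/9;  g^inv = (9/13) * [[1, 0], [0, 13/9]]
first-kind symbols [ij,l] = (1/2)(d_i g_jl + d_j g_il - d_l g_ij): [ss,s] = E_s/2 = 16/9, [ss,t] = F_s - E_t/2 = 0, [st,s] = E_t/2 = 0, [st,t] = G_s/2 = 0, [tt,s] = F_t - G_s/2 = 0, [tt,t] = G_t/2 = 0
Gamma^s_ij = (G*[ij,s] - F*[ij,t])/(EG - F^2), Gamma^t_ij = (E*[ij,t] - F*[ij,s])/(EG - F^2)
Gamma_sss = 16/13, Gamma_sst = 0, Gamma_stt = 0, Gamma_tss = 0, Gamma_tst = 0, Gamma_ttt = 0
X = (-1/4, 3), Y = (-1, 0) at the point


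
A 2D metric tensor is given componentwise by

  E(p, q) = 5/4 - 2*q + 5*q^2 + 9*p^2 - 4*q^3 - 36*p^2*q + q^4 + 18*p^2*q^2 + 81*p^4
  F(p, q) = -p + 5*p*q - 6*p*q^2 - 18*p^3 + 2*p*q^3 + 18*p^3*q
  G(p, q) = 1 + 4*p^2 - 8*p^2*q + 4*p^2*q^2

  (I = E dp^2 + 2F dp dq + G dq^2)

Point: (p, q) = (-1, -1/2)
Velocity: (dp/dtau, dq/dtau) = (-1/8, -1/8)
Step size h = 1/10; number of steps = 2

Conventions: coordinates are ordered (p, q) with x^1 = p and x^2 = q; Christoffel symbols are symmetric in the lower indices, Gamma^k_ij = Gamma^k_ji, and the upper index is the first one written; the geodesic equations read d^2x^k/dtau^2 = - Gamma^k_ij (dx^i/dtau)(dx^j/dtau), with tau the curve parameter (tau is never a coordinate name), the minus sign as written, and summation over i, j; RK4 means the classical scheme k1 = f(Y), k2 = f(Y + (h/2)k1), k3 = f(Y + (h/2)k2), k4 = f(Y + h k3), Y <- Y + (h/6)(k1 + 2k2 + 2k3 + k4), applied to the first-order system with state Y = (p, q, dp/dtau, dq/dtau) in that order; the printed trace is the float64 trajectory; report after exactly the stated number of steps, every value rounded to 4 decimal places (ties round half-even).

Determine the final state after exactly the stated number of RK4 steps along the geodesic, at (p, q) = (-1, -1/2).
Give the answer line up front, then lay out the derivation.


Answer: p = -1.0243, q = -0.5248, dp/dtau = -0.1184, dq/dtau = -0.1232

f(Y) = (dp/dtau, dq/dtau, -Gamma^p_ij Y'^i Y'^j, -Gamma^q_ij Y'^i Y'^j) with the Gammas evaluated at the stage position; h = 0.100000; intermediate values shown to 6 dp
step 0: p = -1.0000, q = -0.5000, dp/dtau = -0.1250, dq/dtau = -0.1250
step 1:
  k1: at (p, q) = (-1.000000, -0.500000), (dp/dtau, dq/dtau) = (-0.125000, -0.125000); Gamma_ppp = -1.541065, Gamma_ppq = -0.256844, Gamma_pqq = -0.171229, Gamma_qpp = -0.430065, Gamma_qpq = -0.071677, Gamma_qqq = -0.047785; k1 = (-0.125000, -0.125000, 0.034781, 0.009706)
  k2: at (p, q) = (-1.006250, -0.506250), (dp/dtau, dq/dtau) = (-0.123261, -0.124515); Gamma_ppp = -1.532622, Gamma_ppq = -0.254908, Gamma_pqq = -0.170291, Gamma_qpp = -0.426947, Gamma_qpq = -0.071010, Gamma_qqq = -0.047439; k2 = (-0.123261, -0.124515, 0.033750, 0.009402)
  k3: at (p, q) = (-1.006163, -0.506226), (dp/dtau, dq/dtau) = (-0.123312, -0.124530); Gamma_ppp = -1.532707, Gamma_ppq = -0.254940, Gamma_pqq = -0.170301, Gamma_qpp = -0.426991, Gamma_qpq = -0.071023, Gamma_qqq = -0.047443; k3 = (-0.123312, -0.124530, 0.033777, 0.009410)
  k4: at (p, q) = (-1.012331, -0.512453), (dp/dtau, dq/dtau) = (-0.121622, -0.124059); Gamma_ppp = -1.524431, Gamma_ppq = -0.253061, Gamma_pqq = -0.169381, Gamma_qpp = -0.423957, Gamma_qpq = -0.070378, Gamma_qqq = -0.047106; k4 = (-0.121622, -0.124059, 0.032793, 0.009120)
  Y <- Y + (h/6)(k1 + 2k2 + 2k3 + k4): p = -1.0123, q = -0.5125, dp/dtau = -0.1216, dq/dtau = -0.1241
step 2:
  k1: at (p, q) = (-1.012329, -0.512452), (dp/dtau, dq/dtau) = (-0.121623, -0.124059); Gamma_ppp = -1.524432, Gamma_ppq = -0.253061, Gamma_pqq = -0.169381, Gamma_qpp = -0.423958, Gamma_qpq = -0.070378, Gamma_qqq = -0.047106; k1 = (-0.121623, -0.124059, 0.032793, 0.009120)
  k2: at (p, q) = (-1.018411, -0.518655), (dp/dtau, dq/dtau) = (-0.119983, -0.123603); Gamma_ppp = -1.516325, Gamma_ppq = -0.251239, Gamma_pqq = -0.168481, Gamma_qpp = -0.421008, Gamma_qpq = -0.069756, Gamma_qqq = -0.046779; k2 = (-0.119983, -0.123603, 0.031855, 0.008845)
  k3: at (p, q) = (-1.018329, -0.518633), (dp/dtau, dq/dtau) = (-0.120030, -0.123617); Gamma_ppp = -1.516404, Gamma_ppq = -0.251268, Gamma_pqq = -0.168489, Gamma_qpp = -0.421049, Gamma_qpq = -0.069768, Gamma_qqq = -0.046783; k3 = (-0.120030, -0.123617, 0.031878, 0.008851)
  k4: at (p, q) = (-1.024332, -0.524814), (dp/dtau, dq/dtau) = (-0.118435, -0.123174); Gamma_ppp = -1.508453, Gamma_ppq = -0.249497, Gamma_pqq = -0.167606, Gamma_qpp = -0.418175, Gamma_qpq = -0.069166, Gamma_qqq = -0.046464; k4 = (-0.118435, -0.123174, 0.030981, 0.008589)
  Y <- Y + (h/6)(k1 + 2k2 + 2k3 + k4): p = -1.0243, q = -0.5248, dp/dtau = -0.1184, dq/dtau = -0.1232


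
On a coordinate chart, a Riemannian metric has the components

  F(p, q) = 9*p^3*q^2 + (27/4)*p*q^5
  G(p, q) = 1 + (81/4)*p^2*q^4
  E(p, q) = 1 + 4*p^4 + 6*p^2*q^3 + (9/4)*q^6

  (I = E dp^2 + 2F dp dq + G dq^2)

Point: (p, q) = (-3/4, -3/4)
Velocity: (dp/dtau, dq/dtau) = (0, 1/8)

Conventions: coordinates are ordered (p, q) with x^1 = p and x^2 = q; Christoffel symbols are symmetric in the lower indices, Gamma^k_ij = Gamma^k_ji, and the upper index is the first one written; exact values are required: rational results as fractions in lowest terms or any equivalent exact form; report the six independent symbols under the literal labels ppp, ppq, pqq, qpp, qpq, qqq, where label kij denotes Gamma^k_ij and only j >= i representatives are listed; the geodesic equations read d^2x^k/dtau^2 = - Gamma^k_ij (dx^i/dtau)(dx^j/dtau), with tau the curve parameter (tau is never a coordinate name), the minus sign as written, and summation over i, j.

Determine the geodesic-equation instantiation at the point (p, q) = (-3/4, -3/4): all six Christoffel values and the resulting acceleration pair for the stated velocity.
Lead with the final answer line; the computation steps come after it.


Answer: Gamma_ppp = -12096/39701, Gamma_ppq = 10206/39701, Gamma_pqq = 20412/39701, Gamma_qpp = 46656/39701, Gamma_qpq = -39366/39701, Gamma_qqq = -78732/39701; accelerations (d^2p/dtau^2, d^2q/dtau^2) = (-5103/635216, 19683/635216)

E = 20353/16384, F = -15309/16384, G = 75433/16384 at the point
E_p = -189/64, E_q = 5103/2048, F_p = 28431/4096, F_q = -9477/4096, G_p = -19683/2048, G_q = -19683/1024
EG - F^2 = 39701/8192;  g^inv = (8192/39701) * [[75433/16384, 15309/16384], [15309/16384, 20353/16384]]
first-kind symbols [ij,l] = (1/2)(d_i g_jl + d_j g_il - d_l g_ij): [pp,p] = E_p/2 = -189/128, [pp,q] = F_p - E_q/2 = 729/128, [pq,p] = E_q/2 = 5103/4096, [pq,q] = G_p/2 = -19683/4096, [qq,p] = F_q - G_p/2 = 5103/2048, [qq,q] = G_q/2 = -19683/2048
Gamma^p_ij = (G*[ij,p] - F*[ij,q])/(EG - F^2), Gamma^q_ij = (E*[ij,q] - F*[ij,p])/(EG - F^2)
Gamma_ppp = -12096/39701, Gamma_ppq = 10206/39701, Gamma_pqq = 20412/39701, Gamma_qpp = 46656/39701, Gamma_qpq = -39366/39701, Gamma_qqq = -78732/39701
d^2p/dtau^2 = -(Gamma_ppp*(0)^2 + 2*Gamma_ppq*(0)*(1/8) + Gamma_pqq*(1/8)^2) = -5103/635216
d^2q/dtau^2 = -(Gamma_qpp*(0)^2 + 2*Gamma_qpq*(0)*(1/8) + Gamma_qqq*(1/8)^2) = 19683/635216


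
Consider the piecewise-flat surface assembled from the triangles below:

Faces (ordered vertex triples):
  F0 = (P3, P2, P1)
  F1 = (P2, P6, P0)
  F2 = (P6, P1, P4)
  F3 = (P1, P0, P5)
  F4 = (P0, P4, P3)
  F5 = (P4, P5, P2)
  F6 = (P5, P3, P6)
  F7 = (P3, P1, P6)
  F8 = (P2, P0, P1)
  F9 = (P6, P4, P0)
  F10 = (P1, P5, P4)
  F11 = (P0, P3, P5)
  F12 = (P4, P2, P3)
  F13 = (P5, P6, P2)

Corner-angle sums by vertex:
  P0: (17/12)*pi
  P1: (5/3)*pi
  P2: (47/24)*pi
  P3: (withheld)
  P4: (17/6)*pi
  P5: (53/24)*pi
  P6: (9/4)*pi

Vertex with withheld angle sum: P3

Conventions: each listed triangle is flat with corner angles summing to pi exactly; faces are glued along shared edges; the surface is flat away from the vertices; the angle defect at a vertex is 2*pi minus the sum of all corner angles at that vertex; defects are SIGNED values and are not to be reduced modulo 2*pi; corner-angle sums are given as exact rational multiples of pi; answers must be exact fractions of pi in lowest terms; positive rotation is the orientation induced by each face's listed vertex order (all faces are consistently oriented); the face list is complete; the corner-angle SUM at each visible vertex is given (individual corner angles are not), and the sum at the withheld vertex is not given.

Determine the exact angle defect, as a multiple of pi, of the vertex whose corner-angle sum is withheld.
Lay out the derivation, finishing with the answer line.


V = 7, E = 21, F = 14; chi = V - E + F = 0
Gauss-Bonnet: total defect = 2*pi*chi = 0; visible defects sum to -pi/3

Answer: defect(P3) = pi/3


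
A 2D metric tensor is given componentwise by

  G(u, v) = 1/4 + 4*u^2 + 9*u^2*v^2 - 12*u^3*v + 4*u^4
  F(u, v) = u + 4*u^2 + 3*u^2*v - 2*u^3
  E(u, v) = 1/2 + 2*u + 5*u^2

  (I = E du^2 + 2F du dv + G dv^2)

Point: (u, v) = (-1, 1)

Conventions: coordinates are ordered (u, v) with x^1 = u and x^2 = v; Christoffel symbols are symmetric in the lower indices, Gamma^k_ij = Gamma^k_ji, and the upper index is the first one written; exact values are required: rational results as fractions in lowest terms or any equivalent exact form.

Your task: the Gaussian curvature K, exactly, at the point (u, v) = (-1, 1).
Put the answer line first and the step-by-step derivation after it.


Answer: K = 85720/94249

E = 7/2, F = 8, G = 117/4, EG - F^2 = 307/8 at the point
E_u = -8, E_v = 0, F_u = -19, F_v = 3, G_u = -78, G_v = 30
E_vv = 0, F_uv = -6, G_uu = 146
K follows from Brioschi's formula, (det M1 - det M2)/(EG - F^2)^2.
M1 = [[-E_vv/2 + F_uv - G_uu/2, E_u/2, F_u - E_v/2], [F_v - G_u/2, E, F], [G_v/2, F, G]] = [[-79, -4, -19], [42, 7/2, 8], [15, 8, 117/4]]; det M1 = -31873/8
M2 = [[0, E_v/2, G_u/2], [E_v/2, E, F], [G_u/2, F, G]] = [[0, 0, -39], [0, 7/2, 8], [-39, 8, 117/4]]; det M2 = -10647/2
det M1 - det M2 = 10715/8; K = 10715/8 / (307/8)^2 = 85720/94249


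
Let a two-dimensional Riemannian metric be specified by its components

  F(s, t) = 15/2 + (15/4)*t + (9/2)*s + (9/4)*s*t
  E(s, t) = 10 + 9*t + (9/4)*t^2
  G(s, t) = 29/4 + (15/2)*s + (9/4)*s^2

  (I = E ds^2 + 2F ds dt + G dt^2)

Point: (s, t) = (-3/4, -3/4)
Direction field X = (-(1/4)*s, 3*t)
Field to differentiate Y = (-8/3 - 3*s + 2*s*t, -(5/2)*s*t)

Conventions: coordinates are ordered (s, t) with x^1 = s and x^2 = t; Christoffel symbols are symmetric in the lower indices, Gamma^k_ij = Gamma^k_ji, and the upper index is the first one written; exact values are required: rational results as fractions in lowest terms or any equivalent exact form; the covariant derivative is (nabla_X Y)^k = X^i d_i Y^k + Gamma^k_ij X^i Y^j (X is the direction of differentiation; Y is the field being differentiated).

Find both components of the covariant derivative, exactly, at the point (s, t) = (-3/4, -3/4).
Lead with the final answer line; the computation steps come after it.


Answer: (nabla_X Y)^s = 18009/10496, (nabla_X Y)^t = -234333/52480

E = 289/64, F = 165/64, G = 185/64 at the point
E_s = 0, E_t = 45/8, F_s = 45/16, F_t = 33/16, G_s = 33/8, G_t = 0
EG - F^2 = 205/32;  g^inv = (32/205) * [[185/64, -165/64], [-165/64, 289/64]]
first-kind symbols [ij,l] = (1/2)(d_i g_jl + d_j g_il - d_l g_ij): [ss,s] = E_s/2 = 0, [ss,t] = F_s - E_t/2 = 0, [st,s] = E_t/2 = 45/16, [st,t] = G_s/2 = 33/16, [tt,s] = F_t - G_s/2 = 0, [tt,t] = G_t/2 = 0
Gamma^s_ij = (G*[ij,s] - F*[ij,t])/(EG - F^2), Gamma^t_ij = (E*[ij,t] - F*[ij,s])/(EG - F^2)
Gamma_sss = 0, Gamma_sst = 18/41, Gamma_stt = 0, Gamma_tss = 0, Gamma_tst = 66/205, Gamma_ttt = 0
X = (3/16, -9/4), Y = (17/24, -45/32) at the point


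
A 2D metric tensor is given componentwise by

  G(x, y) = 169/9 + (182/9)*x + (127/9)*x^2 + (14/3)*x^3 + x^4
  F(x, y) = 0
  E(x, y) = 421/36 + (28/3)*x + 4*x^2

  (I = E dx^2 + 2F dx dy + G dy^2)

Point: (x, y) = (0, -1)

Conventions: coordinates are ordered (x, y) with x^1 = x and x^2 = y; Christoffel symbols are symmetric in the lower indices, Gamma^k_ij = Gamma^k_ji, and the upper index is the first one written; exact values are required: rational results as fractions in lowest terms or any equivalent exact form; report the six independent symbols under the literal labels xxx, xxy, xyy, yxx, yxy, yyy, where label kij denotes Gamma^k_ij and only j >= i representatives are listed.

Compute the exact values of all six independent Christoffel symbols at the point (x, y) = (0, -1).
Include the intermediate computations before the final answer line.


E = 421/36, F = 0, G = 169/9 at the point
E_x = 28/3, E_y = 0, F_x = 0, F_y = 0, G_x = 182/9, G_y = 0
EG - F^2 = 71149/324;  g^inv = (324/71149) * [[169/9, 0], [0, 421/36]]
first-kind symbols [ij,l] = (1/2)(d_i g_jl + d_j g_il - d_l g_ij): [xx,x] = E_x/2 = 14/3, [xx,y] = F_x - E_y/2 = 0, [xy,x] = E_y/2 = 0, [xy,y] = G_x/2 = 91/9, [yy,x] = F_y - G_x/2 = -91/9, [yy,y] = G_y/2 = 0
Gamma^x_ij = (G*[ij,x] - F*[ij,y])/(EG - F^2), Gamma^y_ij = (E*[ij,y] - F*[ij,x])/(EG - F^2)

Answer: Gamma_xxx = 168/421, Gamma_xxy = 0, Gamma_xyy = -364/421, Gamma_yxx = 0, Gamma_yxy = 7/13, Gamma_yyy = 0


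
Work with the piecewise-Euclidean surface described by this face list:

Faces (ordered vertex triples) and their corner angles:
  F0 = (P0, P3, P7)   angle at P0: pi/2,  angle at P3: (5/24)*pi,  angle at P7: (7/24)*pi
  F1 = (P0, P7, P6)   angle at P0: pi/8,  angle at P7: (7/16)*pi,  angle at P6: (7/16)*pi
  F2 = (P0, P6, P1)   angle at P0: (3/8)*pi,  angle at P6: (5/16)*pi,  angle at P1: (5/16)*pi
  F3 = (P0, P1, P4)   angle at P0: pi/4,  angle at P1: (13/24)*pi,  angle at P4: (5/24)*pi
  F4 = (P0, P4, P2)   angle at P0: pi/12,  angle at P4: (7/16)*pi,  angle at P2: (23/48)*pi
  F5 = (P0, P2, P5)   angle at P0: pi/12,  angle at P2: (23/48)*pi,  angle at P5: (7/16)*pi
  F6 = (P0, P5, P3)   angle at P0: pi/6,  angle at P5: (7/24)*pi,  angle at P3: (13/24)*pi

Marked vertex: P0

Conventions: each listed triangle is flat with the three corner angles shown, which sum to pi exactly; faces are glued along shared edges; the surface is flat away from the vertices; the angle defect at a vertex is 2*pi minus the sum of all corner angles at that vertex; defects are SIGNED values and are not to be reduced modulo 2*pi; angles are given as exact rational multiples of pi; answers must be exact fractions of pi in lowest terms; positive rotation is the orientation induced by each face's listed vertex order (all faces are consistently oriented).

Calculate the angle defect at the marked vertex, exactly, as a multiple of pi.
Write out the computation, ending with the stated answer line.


Sum of corner angles at P0: (19/12)*pi
defect = 2*pi - (19/12)*pi

Answer: defect(P0) = (5/12)*pi


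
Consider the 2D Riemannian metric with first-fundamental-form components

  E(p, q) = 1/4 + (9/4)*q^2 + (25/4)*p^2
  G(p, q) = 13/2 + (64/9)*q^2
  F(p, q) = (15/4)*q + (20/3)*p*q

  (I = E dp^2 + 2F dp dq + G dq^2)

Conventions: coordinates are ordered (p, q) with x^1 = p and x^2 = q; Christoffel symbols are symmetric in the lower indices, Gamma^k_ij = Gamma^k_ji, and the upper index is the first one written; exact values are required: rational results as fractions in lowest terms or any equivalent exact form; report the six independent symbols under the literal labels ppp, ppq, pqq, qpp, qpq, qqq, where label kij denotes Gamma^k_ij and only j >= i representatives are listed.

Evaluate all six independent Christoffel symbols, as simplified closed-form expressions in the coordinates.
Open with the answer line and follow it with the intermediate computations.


Answer: Gamma_ppp = (2160*p*q^2 + 5850*p - 2385*q^2)/(5850*p^2 - 7200*p*q^2 + 2304*q^4 + 337*q^2 + 234), Gamma_ppq = (2304*q^3 + 2106*q)/(5850*p^2 - 7200*p*q^2 + 2304*q^4 + 337*q^2 + 234), Gamma_pqq = (6240*p + 3510)/(5850*p^2 - 7200*p*q^2 + 2304*q^4 + 337*q^2 + 234), Gamma_qpp = (-2025*p^2*q - 3375*p*q + 1431*q^3 + 159*q)/(5850*p^2 - 7200*p*q^2 + 2304*q^4 + 337*q^2 + 234), Gamma_qpq = (-2160*p*q^2 - 1215*q^2)/(5850*p^2 - 7200*p*q^2 + 2304*q^4 + 337*q^2 + 234), Gamma_qqq = (-7200*p*q + 2304*q^3 - 1769*q)/(5850*p^2 - 7200*p*q^2 + 2304*q^4 + 337*q^2 + 234)

E = 1/4 + (9/4)*q^2 + (25/4)*p^2; F = (15/4)*q + (20/3)*p*q; G = 13/2 + (64/9)*q^2
Gamma^k_ij = (1/2) g^{kl} (d_i g_jl + d_j g_il - d_l g_ij), with g^inv = (1/(EG-F^2)) [[G, -F], [-F, E]]
first partials: E_p = (25/2)*p, E_q = (9/2)*q, F_p = (20/3)*q, F_q = 15/4 + (20/3)*p, G_p = 0, G_q = (128/9)*q
D = EG - F^2 = 13/8 + (337/144)*q^2 + (325/8)*p^2 - 50*p*q^2 + 16*q^4
expanded: Gamma^p_pp = (G E_p - 2F F_p + F E_q)/(2D), Gamma^p_pq = (G E_q - F G_p)/(2D), Gamma^p_qq = (2G F_q - G G_p - F G_q)/(2D), Gamma^q_pp = (2E F_p - E E_q - F E_p)/(2D), Gamma^q_pq = (E G_p - F E_q)/(2D), Gamma^q_qq = (E G_q - 2F F_q + F G_p)/(2D); substitute and cancel common factors


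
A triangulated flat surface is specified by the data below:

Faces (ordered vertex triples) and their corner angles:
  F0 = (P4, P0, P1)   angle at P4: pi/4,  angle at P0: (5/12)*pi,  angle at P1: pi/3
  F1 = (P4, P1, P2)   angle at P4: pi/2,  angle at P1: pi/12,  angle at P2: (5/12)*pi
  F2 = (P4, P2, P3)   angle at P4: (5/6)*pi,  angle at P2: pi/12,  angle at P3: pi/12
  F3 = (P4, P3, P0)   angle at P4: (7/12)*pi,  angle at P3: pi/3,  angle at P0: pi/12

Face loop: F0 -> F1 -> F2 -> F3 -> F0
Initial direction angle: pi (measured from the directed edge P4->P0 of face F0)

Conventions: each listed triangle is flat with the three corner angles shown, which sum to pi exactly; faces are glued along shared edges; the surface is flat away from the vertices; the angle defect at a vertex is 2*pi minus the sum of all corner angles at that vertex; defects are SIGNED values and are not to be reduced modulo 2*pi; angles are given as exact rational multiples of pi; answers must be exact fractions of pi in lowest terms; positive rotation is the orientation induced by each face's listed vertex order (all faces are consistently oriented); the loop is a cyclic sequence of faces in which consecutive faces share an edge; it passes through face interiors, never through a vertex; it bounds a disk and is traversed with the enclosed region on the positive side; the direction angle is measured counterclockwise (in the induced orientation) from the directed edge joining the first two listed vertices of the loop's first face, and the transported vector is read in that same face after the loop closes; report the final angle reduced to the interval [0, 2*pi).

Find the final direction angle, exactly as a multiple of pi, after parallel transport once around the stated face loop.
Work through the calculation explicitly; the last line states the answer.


enclosed vertex P4: corner angles sum to (13/6)*pi, defect = 2*pi - (13/6)*pi = -pi/6
by Gauss-Bonnet the loop rotates the vector by the enclosed defect sum (positive orientation, mod 2*pi)
final angle = pi - pi/6 = (5/6)*pi (mod 2*pi)

Answer: final direction angle = (5/6)*pi


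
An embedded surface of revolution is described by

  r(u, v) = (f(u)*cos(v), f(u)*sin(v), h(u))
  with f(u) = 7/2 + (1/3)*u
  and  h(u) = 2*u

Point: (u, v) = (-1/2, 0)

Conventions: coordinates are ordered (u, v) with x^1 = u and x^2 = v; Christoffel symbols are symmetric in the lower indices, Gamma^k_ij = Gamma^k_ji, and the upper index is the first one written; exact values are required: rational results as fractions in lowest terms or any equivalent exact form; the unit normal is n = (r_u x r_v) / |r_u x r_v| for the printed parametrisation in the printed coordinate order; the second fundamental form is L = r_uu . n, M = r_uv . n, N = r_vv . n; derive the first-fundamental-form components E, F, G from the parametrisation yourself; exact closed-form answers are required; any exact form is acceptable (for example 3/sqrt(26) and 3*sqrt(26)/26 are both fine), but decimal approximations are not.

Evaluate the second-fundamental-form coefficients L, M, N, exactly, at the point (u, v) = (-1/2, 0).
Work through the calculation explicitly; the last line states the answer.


f = 10/3, f' = 1/3, f'' = 0, h' = 2, h'' = 0
E = 37/9, F = 0, G = 100/9; answer radicand W^2 = 37/9
unnormalised second-form numerators: l = 0, m = 0, n = 20/3; L = l/sqrt(37/9), and similarly M = m/sqrt(W^2), N = n/sqrt(W^2)

Answer: L = 0, M = 0, N = 20*sqrt(37)/37


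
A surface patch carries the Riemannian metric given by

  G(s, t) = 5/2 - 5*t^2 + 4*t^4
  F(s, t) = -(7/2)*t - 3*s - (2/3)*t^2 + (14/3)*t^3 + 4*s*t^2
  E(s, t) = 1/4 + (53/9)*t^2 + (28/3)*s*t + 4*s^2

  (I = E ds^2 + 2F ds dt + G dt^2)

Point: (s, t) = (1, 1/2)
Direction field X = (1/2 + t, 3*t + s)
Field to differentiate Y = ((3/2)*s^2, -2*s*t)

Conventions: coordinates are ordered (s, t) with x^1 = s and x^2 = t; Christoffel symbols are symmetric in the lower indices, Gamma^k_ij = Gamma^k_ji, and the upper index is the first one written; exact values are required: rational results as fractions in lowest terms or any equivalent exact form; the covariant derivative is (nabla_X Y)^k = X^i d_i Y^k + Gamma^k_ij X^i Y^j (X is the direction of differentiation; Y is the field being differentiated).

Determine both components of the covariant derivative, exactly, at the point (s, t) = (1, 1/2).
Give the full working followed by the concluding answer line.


E = 187/18, F = -10/3, G = 3/2 at the point
E_s = 38/3, E_t = 137/9, F_s = -2, F_t = 10/3, G_s = 0, G_t = -3
EG - F^2 = 161/36;  g^inv = (36/161) * [[3/2, 10/3], [10/3, 187/18]]
first-kind symbols [ij,l] = (1/2)(d_i g_jl + d_j g_il - d_l g_ij): [ss,s] = E_s/2 = 19/3, [ss,t] = F_s - E_t/2 = -173/18, [st,s] = E_t/2 = 137/18, [st,t] = G_s/2 = 0, [tt,s] = F_t - G_s/2 = 10/3, [tt,t] = G_t/2 = -3/2
Gamma^s_ij = (G*[ij,s] - F*[ij,t])/(EG - F^2), Gamma^t_ij = (E*[ij,t] - F*[ij,s])/(EG - F^2)
Gamma_sss = -2434/483, Gamma_sst = 411/161, Gamma_stt = 0, Gamma_tss = -25511/1449, Gamma_tst = 2740/483, Gamma_ttt = -1
X = (1, 5/2), Y = (3/2, -1) at the point

Answer: (nabla_X Y)^s = 1585/644, (nabla_X Y)^t = -6911/483


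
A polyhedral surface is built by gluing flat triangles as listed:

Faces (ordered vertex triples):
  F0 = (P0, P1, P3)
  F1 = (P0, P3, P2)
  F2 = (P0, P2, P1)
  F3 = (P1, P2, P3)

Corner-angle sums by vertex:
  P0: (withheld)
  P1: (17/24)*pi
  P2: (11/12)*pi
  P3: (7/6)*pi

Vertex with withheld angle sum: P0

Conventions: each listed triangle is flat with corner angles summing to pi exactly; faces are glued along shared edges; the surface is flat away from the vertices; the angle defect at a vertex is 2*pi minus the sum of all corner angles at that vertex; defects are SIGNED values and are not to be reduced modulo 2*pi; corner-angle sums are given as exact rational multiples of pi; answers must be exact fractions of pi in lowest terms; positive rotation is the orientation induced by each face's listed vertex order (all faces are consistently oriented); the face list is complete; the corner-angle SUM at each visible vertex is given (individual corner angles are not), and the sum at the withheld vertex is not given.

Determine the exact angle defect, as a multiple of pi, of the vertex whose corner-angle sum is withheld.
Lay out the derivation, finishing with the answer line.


V = 4, E = 6, F = 4; chi = V - E + F = 2
Gauss-Bonnet: total defect = 2*pi*chi = 4*pi; visible defects sum to (77/24)*pi

Answer: defect(P0) = (19/24)*pi


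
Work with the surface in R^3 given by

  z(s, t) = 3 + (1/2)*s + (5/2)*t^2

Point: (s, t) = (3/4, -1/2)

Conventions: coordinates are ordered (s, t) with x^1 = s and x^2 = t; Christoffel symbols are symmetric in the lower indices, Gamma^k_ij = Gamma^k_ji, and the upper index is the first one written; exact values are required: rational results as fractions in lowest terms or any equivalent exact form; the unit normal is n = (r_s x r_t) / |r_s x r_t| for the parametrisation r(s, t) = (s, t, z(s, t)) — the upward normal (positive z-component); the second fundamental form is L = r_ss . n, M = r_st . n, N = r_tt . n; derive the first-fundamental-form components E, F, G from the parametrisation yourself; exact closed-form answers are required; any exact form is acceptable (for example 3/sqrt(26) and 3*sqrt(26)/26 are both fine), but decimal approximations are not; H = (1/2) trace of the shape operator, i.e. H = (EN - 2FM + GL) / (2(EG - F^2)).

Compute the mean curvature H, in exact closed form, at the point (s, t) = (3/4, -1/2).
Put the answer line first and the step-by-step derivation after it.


Answer: H = sqrt(30)/36

z_s = 1/2, z_t = -5/2, z_ss = 0, z_st = 0, z_tt = 5
E = 5/4, F = -5/4, G = 29/4; answer radicand W^2 = 15/2
unnormalised second-form numerators: l = 0, m = 0, n = 5; L = l/sqrt(15/2), and similarly M = m/sqrt(W^2), N = n/sqrt(W^2)
H = (E*n - 2*F*m + G*l) / (2*(EG - F^2)*sqrt(W^2)); E*n - 2*F*m + G*l = 25/4, EG - F^2 = 15/2, so H = (5/12)/sqrt(15/2)


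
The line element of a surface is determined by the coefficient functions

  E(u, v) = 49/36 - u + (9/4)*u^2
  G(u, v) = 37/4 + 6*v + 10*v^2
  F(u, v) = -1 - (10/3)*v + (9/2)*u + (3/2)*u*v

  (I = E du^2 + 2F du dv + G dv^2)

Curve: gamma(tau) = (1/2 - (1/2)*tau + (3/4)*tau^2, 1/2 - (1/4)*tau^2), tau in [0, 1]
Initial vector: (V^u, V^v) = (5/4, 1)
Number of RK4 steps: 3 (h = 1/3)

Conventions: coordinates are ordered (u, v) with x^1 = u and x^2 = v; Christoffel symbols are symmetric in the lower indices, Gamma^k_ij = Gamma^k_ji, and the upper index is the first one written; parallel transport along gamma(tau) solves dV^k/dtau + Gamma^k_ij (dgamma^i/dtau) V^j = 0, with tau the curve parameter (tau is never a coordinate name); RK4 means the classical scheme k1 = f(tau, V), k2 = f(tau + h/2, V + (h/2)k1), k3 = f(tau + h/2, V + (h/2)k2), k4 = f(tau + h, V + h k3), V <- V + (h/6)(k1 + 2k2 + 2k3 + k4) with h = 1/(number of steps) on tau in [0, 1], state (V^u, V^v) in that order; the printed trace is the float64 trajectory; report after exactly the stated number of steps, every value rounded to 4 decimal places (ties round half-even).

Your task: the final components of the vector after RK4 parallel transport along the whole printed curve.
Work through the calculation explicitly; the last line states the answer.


gamma'(tau) = (-1/2 + (3/2)*tau, -(1/2)*tau); f(tau, V)^k = -Gamma^k_ij(gamma(tau)) gamma'^i(tau) V^j; h = 1/3; intermediate values shown to 6 dp
curve data and Christoffel symbols at the stage parameters:
  tau = 0.000000: gamma = (0.500000, 0.500000), gamma' = (-0.500000, 0.000000); Gamma_uuu = 0.449479, Gamma_uuv = 0.000000, Gamma_uvv = -1.798909, Gamma_vuu = 0.357202, Gamma_vuv = 0.000000, Gamma_vvv = 0.537291
  tau = 0.166667: gamma = (0.437500, 0.493056), gamma' = (-0.250000, -0.083333); Gamma_uuu = 0.453300, Gamma_uuv = 0.000000, Gamma_uvv = -1.847775, Gamma_vuu = 0.368785, Gamma_vuv = 0.000000, Gamma_vvv = 0.497399
  tau = 0.333333: gamma = (0.416667, 0.472222), gamma' = (0.000000, -0.166667); Gamma_uuu = 0.441564, Gamma_uuv = 0.000000, Gamma_uvv = -1.881439, Gamma_vuu = 0.376343, Gamma_vuv = 0.000000, Gamma_vvv = 0.486419
  tau = 0.500000: gamma = (0.437500, 0.437500), gamma' = (0.250000, -0.250000); Gamma_uuu = 0.414480, Gamma_uuv = 0.000000, Gamma_uvv = -1.900975, Gamma_vuu = 0.380024, Gamma_vuv = 0.000000, Gamma_vvv = 0.506931
  tau = 0.666667: gamma = (0.500000, 0.388889), gamma' = (0.500000, -0.333333); Gamma_uuu = 0.373326, Gamma_uuv = 0.000000, Gamma_uvv = -1.911475, Gamma_vuu = 0.381174, Gamma_vuv = 0.000000, Gamma_vvv = 0.561858
  tau = 0.833333: gamma = (0.604167, 0.326389), gamma' = (0.750000, -0.416667); Gamma_uuu = 0.320029, Gamma_uuv = 0.000000, Gamma_uvv = -1.922693, Gamma_vuu = 0.382369, Gamma_vuv = 0.000000, Gamma_vvv = 0.655504
  tau = 1.000000: gamma = (0.750000, 0.250000), gamma' = (1.000000, -0.500000); Gamma_uuu = 0.256374, Gamma_uuv = 0.000000, Gamma_uvv = -1.949855, Gamma_vuu = 0.387486, Gamma_vuv = 0.000000, Gamma_vvv = 0.795993
step 0: V^u = 1.2500, V^v = 1.0000
step 1: k1 = (0.280924, 0.223251), k2 = (-0.012749, 0.162554), k3 = (-0.016738, 0.157622), k4 = (-0.330049, 0.085329); V <- V + (h/6)(k1 + 2k2 + 2k3 + k4): V^u = 1.2440, V^v = 1.0527
step 2: k1 = (-0.330104, 0.085344), k2 = (-0.630260, 0.022257), k3 = (-0.620079, 0.025677), k4 = (-0.869828, 0.001066); V <- V + (h/6)(k1 + 2k2 + 2k3 + k4): V^u = 1.0384, V^v = 1.0628
step 3: k1 = (-0.871032, 0.001149), k2 = (-1.066018, 0.034185), k3 = (-1.062628, 0.045009), k4 = (-1.226233, 0.163864); V <- V + (h/6)(k1 + 2k2 + 2k3 + k4): V^u = 0.6854, V^v = 1.0808

Answer: V^u = 0.6854, V^v = 1.0808


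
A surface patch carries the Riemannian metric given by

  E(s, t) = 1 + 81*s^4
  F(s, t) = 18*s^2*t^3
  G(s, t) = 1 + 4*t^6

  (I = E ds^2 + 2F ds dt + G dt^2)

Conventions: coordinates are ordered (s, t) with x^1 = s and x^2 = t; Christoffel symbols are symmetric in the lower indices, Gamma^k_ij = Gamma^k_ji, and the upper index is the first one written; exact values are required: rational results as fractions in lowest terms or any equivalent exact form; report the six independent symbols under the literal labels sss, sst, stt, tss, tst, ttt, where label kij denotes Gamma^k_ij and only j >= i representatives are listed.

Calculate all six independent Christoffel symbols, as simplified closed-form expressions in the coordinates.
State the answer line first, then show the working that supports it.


Answer: Gamma_sss = 162*s^3/(81*s^4 + 4*t^6 + 1), Gamma_sst = 0, Gamma_stt = 54*s^2*t^2/(81*s^4 + 4*t^6 + 1), Gamma_tss = 36*s*t^3/(81*s^4 + 4*t^6 + 1), Gamma_tst = 0, Gamma_ttt = 12*t^5/(81*s^4 + 4*t^6 + 1)

E = 1 + 81*s^4; F = 18*s^2*t^3; G = 1 + 4*t^6
Gamma^k_ij = (1/2) g^{kl} (d_i g_jl + d_j g_il - d_l g_ij), with g^inv = (1/(EG-F^2)) [[G, -F], [-F, E]]
first partials: E_s = 324*s^3, E_t = 0, F_s = 36*s*t^3, F_t = 54*s^2*t^2, G_s = 0, G_t = 24*t^5
D = EG - F^2 = 1 + 81*s^4 + 4*t^6
expanded: Gamma^s_ss = (G E_s - 2F F_s + F E_t)/(2D), Gamma^s_st = (G E_t - F G_s)/(2D), Gamma^s_tt = (2G F_t - G G_s - F G_t)/(2D), Gamma^t_ss = (2E F_s - E E_t - F E_s)/(2D), Gamma^t_st = (E G_s - F E_t)/(2D), Gamma^t_tt = (E G_t - 2F F_t + F G_s)/(2D); substitute and cancel common factors
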